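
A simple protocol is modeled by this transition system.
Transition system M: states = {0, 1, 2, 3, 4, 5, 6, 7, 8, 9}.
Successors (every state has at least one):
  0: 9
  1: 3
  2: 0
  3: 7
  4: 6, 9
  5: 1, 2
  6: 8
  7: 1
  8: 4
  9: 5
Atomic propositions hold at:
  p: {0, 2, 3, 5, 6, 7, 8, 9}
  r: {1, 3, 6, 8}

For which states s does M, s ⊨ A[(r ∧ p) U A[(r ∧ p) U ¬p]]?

Sat(r ∧ p) = {3, 6, 8}
Sat(¬p) = {1, 4}
A[(r ∧ p) U ¬p]: least fixpoint, start Z0 = Sat(¬p) = {1, 4}, add states in Sat(r ∧ p) with every successor in Z. Z1 = {1, 4, 8}; Z2 = {1, 4, 6, 8}; fixed.
Sat(A[(r ∧ p) U ¬p]) = {1, 4, 6, 8}
A[(r ∧ p) U A[(r ∧ p) U ¬p]]: least fixpoint, start Z0 = Sat(A[(r ∧ p) U ¬p]) = {1, 4, 6, 8}, add states in Sat(r ∧ p) with every successor in Z. Already a fixed point.
Sat(A[(r ∧ p) U A[(r ∧ p) U ¬p]]) = {1, 4, 6, 8}

{1, 4, 6, 8}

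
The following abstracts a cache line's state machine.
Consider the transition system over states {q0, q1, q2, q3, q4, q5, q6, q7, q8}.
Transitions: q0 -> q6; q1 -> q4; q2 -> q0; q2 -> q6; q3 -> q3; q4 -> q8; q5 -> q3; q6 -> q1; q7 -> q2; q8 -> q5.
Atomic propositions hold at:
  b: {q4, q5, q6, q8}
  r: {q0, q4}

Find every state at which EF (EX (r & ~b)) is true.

Sat(~b) = {q0, q1, q2, q3, q7}
Sat(r & ~b) = {q0}
Sat(EX (r & ~b)) = {s : some successor in {q0}} = {q2}
EF (EX (r & ~b)): least fixpoint, start Z0 = {q2}, add states with some successor in Z. Z1 = {q2, q7}; fixed.
Sat(EF (EX (r & ~b))) = {q2, q7}

{q2, q7}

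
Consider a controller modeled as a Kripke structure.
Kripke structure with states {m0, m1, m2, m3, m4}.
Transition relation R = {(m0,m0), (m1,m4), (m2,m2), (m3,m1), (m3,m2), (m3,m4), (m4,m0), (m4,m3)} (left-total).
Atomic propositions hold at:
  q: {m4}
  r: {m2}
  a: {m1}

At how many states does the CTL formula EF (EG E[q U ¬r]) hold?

4

Sat(¬r) = {m0, m1, m3, m4}
E[q U ¬r]: least fixpoint, start Z0 = Sat(¬r) = {m0, m1, m3, m4}, add states in Sat(q) with some successor in Z. Already a fixed point.
Sat(E[q U ¬r]) = {m0, m1, m3, m4}
EG E[q U ¬r]: greatest fixpoint, start Z0 = {m0, m1, m3, m4}, keep only states in Sat with some successor in Z. Already a fixed point.
Sat(EG E[q U ¬r]) = {m0, m1, m3, m4}
EF (EG E[q U ¬r]): least fixpoint, start Z0 = {m0, m1, m3, m4}, add states with some successor in Z. Already a fixed point.
Sat(EF (EG E[q U ¬r])) = {m0, m1, m3, m4}
|Sat(EF (EG E[q U ¬r]))| = |{m0, m1, m3, m4}| = 4.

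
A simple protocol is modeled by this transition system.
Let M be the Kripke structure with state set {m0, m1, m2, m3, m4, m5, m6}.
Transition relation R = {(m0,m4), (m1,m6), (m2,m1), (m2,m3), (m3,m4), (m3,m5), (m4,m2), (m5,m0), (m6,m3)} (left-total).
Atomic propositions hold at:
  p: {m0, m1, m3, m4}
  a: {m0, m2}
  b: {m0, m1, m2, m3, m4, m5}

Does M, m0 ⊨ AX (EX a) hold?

Sat(EX a) = {s : some successor in {m0, m2}} = {m4, m5}
Sat(AX (EX a)) = {s : every successor in {m4, m5}} = {m0, m3}
m0 ∈ Sat(AX (EX a)) = {m0, m3}, so the formula holds at m0.

Yes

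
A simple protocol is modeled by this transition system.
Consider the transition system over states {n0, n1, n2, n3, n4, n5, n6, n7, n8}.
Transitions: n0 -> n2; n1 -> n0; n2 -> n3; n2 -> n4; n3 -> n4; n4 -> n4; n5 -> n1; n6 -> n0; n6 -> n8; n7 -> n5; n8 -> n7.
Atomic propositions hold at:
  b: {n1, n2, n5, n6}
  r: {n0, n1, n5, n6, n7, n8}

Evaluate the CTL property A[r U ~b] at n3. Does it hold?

Sat(~b) = {n0, n3, n4, n7, n8}
A[r U ~b]: least fixpoint, start Z0 = Sat(~b) = {n0, n3, n4, n7, n8}, add states in Sat(r) with every successor in Z. Z1 = {n0, n1, n3, n4, n6, n7, n8}; Z2 = {n0, n1, n3, n4, n5, n6, n7, n8}; fixed.
Sat(A[r U ~b]) = {n0, n1, n3, n4, n5, n6, n7, n8}
n3 ∈ Sat(A[r U ~b]) = {n0, n1, n3, n4, n5, n6, n7, n8}, so the formula holds at n3.

Yes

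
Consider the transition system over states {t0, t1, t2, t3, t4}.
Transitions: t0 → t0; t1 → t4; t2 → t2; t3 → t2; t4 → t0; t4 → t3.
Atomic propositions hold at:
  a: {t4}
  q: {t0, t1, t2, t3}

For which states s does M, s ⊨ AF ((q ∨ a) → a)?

Sat(q ∨ a) = {t0, t1, t2, t3, t4}
Sat((q ∨ a) → a) = {t4}
AF ((q ∨ a) → a): least fixpoint, start Z0 = {t4}, add states with every successor in Z. Z1 = {t1, t4}; fixed.
Sat(AF ((q ∨ a) → a)) = {t1, t4}

{t1, t4}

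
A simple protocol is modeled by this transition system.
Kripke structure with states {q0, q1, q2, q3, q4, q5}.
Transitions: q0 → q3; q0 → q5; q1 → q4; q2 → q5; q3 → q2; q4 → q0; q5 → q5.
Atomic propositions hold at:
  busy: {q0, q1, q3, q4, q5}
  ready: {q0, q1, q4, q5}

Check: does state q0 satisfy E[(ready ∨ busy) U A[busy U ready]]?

Sat(ready ∨ busy) = {q0, q1, q3, q4, q5}
A[busy U ready]: least fixpoint, start Z0 = Sat(ready) = {q0, q1, q4, q5}, add states in Sat(busy) with every successor in Z. Already a fixed point.
Sat(A[busy U ready]) = {q0, q1, q4, q5}
E[(ready ∨ busy) U A[busy U ready]]: least fixpoint, start Z0 = Sat(A[busy U ready]) = {q0, q1, q4, q5}, add states in Sat(ready ∨ busy) with some successor in Z. Already a fixed point.
Sat(E[(ready ∨ busy) U A[busy U ready]]) = {q0, q1, q4, q5}
q0 ∈ Sat(E[(ready ∨ busy) U A[busy U ready]]) = {q0, q1, q4, q5}, so the formula holds at q0.

Yes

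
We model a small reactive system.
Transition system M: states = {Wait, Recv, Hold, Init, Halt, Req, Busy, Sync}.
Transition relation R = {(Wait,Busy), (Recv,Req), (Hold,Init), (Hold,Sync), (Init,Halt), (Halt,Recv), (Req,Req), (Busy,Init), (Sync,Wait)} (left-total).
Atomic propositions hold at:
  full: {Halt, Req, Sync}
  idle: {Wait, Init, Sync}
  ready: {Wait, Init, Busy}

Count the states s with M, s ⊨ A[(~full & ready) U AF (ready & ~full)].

Sat(~full) = {Wait, Recv, Hold, Init, Busy}
Sat(~full & ready) = {Wait, Init, Busy}
Sat(ready & ~full) = {Wait, Init, Busy}
AF (ready & ~full): least fixpoint, start Z0 = {Wait, Init, Busy}, add states with every successor in Z. Z1 = {Wait, Init, Busy, Sync}; Z2 = {Wait, Hold, Init, Busy, Sync}; fixed.
Sat(AF (ready & ~full)) = {Wait, Hold, Init, Busy, Sync}
A[(~full & ready) U AF (ready & ~full)]: least fixpoint, start Z0 = Sat(AF (ready & ~full)) = {Wait, Hold, Init, Busy, Sync}, add states in Sat(~full & ready) with every successor in Z. Already a fixed point.
Sat(A[(~full & ready) U AF (ready & ~full)]) = {Wait, Hold, Init, Busy, Sync}
|Sat(A[(~full & ready) U AF (ready & ~full)])| = |{Wait, Hold, Init, Busy, Sync}| = 5.

5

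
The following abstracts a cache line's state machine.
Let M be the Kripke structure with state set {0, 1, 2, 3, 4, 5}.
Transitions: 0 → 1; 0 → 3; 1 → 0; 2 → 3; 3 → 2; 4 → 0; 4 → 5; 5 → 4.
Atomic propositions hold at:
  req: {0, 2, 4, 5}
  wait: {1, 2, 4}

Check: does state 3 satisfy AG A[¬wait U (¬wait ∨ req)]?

Yes

Sat(¬wait) = {0, 3, 5}
Sat(¬wait ∨ req) = {0, 2, 3, 4, 5}
A[¬wait U (¬wait ∨ req)]: least fixpoint, start Z0 = Sat((¬wait ∨ req)) = {0, 2, 3, 4, 5}, add states in Sat(¬wait) with every successor in Z. Already a fixed point.
Sat(A[¬wait U (¬wait ∨ req)]) = {0, 2, 3, 4, 5}
AG A[¬wait U (¬wait ∨ req)]: greatest fixpoint, start Z0 = {0, 2, 3, 4, 5}, keep only states in Sat with every successor in Z. Z1 = {2, 3, 4, 5}; Z2 = {2, 3, 5}; Z3 = {2, 3}; fixed.
Sat(AG A[¬wait U (¬wait ∨ req)]) = {2, 3}
3 ∈ Sat(AG A[¬wait U (¬wait ∨ req)]) = {2, 3}, so the formula holds at 3.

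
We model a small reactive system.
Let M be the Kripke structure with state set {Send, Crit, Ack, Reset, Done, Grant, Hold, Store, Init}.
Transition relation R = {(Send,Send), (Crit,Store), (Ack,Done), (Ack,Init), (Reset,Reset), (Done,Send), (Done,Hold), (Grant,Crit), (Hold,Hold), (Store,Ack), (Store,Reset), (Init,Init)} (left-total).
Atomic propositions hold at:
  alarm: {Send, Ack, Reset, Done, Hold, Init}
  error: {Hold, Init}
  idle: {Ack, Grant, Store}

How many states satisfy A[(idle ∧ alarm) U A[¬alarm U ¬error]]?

Sat(idle ∧ alarm) = {Ack}
Sat(¬alarm) = {Crit, Grant, Store}
Sat(¬error) = {Send, Crit, Ack, Reset, Done, Grant, Store}
A[¬alarm U ¬error]: least fixpoint, start Z0 = Sat(¬error) = {Send, Crit, Ack, Reset, Done, Grant, Store}, add states in Sat(¬alarm) with every successor in Z. Already a fixed point.
Sat(A[¬alarm U ¬error]) = {Send, Crit, Ack, Reset, Done, Grant, Store}
A[(idle ∧ alarm) U A[¬alarm U ¬error]]: least fixpoint, start Z0 = Sat(A[¬alarm U ¬error]) = {Send, Crit, Ack, Reset, Done, Grant, Store}, add states in Sat(idle ∧ alarm) with every successor in Z. Already a fixed point.
Sat(A[(idle ∧ alarm) U A[¬alarm U ¬error]]) = {Send, Crit, Ack, Reset, Done, Grant, Store}
|Sat(A[(idle ∧ alarm) U A[¬alarm U ¬error]])| = |{Send, Crit, Ack, Reset, Done, Grant, Store}| = 7.

7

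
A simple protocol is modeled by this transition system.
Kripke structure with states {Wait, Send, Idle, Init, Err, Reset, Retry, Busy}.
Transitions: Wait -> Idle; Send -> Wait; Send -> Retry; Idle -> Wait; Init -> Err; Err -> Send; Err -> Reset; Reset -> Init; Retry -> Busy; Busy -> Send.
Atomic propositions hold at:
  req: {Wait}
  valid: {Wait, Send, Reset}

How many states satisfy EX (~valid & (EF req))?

Sat(~valid) = {Idle, Init, Err, Retry, Busy}
EF req: least fixpoint, start Z0 = {Wait}, add states with some successor in Z. Z1 = {Wait, Send, Idle}; Z2 = {Wait, Send, Idle, Err, Busy}; Z3 = {Wait, Send, Idle, Init, Err, Retry, Busy}; Z4 = {Wait, Send, Idle, Init, Err, Reset, Retry, Busy}; fixed.
Sat(EF req) = {Wait, Send, Idle, Init, Err, Reset, Retry, Busy}
Sat(~valid & (EF req)) = {Idle, Init, Err, Retry, Busy}
Sat(EX (~valid & (EF req))) = {s : some successor in {Idle, Init, Err, Retry, Busy}} = {Wait, Send, Init, Reset, Retry}
|Sat(EX (~valid & (EF req)))| = |{Wait, Send, Init, Reset, Retry}| = 5.

5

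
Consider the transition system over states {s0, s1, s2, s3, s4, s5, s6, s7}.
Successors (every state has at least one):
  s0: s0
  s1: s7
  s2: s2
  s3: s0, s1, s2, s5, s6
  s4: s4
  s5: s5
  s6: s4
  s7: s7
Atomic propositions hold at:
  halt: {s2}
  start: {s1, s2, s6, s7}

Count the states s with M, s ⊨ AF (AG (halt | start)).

3

Sat(halt | start) = {s1, s2, s6, s7}
AG (halt | start): greatest fixpoint, start Z0 = {s1, s2, s6, s7}, keep only states in Sat with every successor in Z. Z1 = {s1, s2, s7}; fixed.
Sat(AG (halt | start)) = {s1, s2, s7}
AF (AG (halt | start)): least fixpoint, start Z0 = {s1, s2, s7}, add states with every successor in Z. Already a fixed point.
Sat(AF (AG (halt | start))) = {s1, s2, s7}
|Sat(AF (AG (halt | start)))| = |{s1, s2, s7}| = 3.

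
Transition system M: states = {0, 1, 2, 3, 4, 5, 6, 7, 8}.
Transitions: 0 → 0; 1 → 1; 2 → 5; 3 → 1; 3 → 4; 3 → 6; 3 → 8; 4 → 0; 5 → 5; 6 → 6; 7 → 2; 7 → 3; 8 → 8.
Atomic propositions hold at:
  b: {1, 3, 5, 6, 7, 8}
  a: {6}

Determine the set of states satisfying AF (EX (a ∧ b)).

Sat(a ∧ b) = {6}
Sat(EX (a ∧ b)) = {s : some successor in {6}} = {3, 6}
AF (EX (a ∧ b)): least fixpoint, start Z0 = {3, 6}, add states with every successor in Z. Already a fixed point.
Sat(AF (EX (a ∧ b))) = {3, 6}

{3, 6}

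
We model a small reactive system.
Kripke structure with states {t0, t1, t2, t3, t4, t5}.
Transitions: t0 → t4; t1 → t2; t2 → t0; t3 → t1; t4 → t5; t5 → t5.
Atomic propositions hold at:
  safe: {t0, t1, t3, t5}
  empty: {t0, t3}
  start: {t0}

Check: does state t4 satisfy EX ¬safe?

No

Sat(¬safe) = {t2, t4}
Sat(EX ¬safe) = {s : some successor in {t2, t4}} = {t0, t1}
t4 ∉ Sat(EX ¬safe) = {t0, t1}, so the formula does not hold at t4.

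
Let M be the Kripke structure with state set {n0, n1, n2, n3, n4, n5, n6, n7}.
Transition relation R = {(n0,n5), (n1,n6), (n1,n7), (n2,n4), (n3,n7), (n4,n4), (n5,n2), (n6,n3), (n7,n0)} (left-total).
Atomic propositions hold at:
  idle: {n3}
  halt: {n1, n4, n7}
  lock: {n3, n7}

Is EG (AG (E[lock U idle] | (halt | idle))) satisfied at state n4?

Yes

E[lock U idle]: least fixpoint, start Z0 = Sat(idle) = {n3}, add states in Sat(lock) with some successor in Z. Already a fixed point.
Sat(E[lock U idle]) = {n3}
Sat(halt | idle) = {n1, n3, n4, n7}
Sat(E[lock U idle] | (halt | idle)) = {n1, n3, n4, n7}
AG (E[lock U idle] | (halt | idle)): greatest fixpoint, start Z0 = {n1, n3, n4, n7}, keep only states in Sat with every successor in Z. Z1 = {n3, n4}; Z2 = {n4}; fixed.
Sat(AG (E[lock U idle] | (halt | idle))) = {n4}
EG (AG (E[lock U idle] | (halt | idle))): greatest fixpoint, start Z0 = {n4}, keep only states in Sat with some successor in Z. Already a fixed point.
Sat(EG (AG (E[lock U idle] | (halt | idle)))) = {n4}
n4 ∈ Sat(EG (AG (E[lock U idle] | (halt | idle)))) = {n4}, so the formula holds at n4.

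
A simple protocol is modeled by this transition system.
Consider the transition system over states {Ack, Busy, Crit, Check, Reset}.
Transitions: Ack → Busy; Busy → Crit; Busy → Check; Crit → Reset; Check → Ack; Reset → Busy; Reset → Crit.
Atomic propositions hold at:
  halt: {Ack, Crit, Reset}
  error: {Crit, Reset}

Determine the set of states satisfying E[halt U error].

E[halt U error]: least fixpoint, start Z0 = Sat(error) = {Crit, Reset}, add states in Sat(halt) with some successor in Z. Already a fixed point.
Sat(E[halt U error]) = {Crit, Reset}

{Crit, Reset}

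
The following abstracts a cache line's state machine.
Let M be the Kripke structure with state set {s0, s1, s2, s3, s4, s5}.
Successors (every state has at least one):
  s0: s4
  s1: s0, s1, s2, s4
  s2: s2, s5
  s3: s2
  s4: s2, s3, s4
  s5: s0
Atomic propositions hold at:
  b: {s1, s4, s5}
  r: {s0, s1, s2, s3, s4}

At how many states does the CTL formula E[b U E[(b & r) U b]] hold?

Sat(b & r) = {s1, s4}
E[(b & r) U b]: least fixpoint, start Z0 = Sat(b) = {s1, s4, s5}, add states in Sat(b & r) with some successor in Z. Already a fixed point.
Sat(E[(b & r) U b]) = {s1, s4, s5}
E[b U E[(b & r) U b]]: least fixpoint, start Z0 = Sat(E[(b & r) U b]) = {s1, s4, s5}, add states in Sat(b) with some successor in Z. Already a fixed point.
Sat(E[b U E[(b & r) U b]]) = {s1, s4, s5}
|Sat(E[b U E[(b & r) U b]])| = |{s1, s4, s5}| = 3.

3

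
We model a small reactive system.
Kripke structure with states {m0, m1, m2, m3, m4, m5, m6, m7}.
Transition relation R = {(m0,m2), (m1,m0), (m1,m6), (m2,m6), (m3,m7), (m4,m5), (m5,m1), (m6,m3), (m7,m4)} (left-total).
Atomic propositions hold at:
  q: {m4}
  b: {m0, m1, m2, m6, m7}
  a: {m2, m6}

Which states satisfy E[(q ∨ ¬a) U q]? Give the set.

{m3, m4, m7}

Sat(¬a) = {m0, m1, m3, m4, m5, m7}
Sat(q ∨ ¬a) = {m0, m1, m3, m4, m5, m7}
E[(q ∨ ¬a) U q]: least fixpoint, start Z0 = Sat(q) = {m4}, add states in Sat(q ∨ ¬a) with some successor in Z. Z1 = {m4, m7}; Z2 = {m3, m4, m7}; fixed.
Sat(E[(q ∨ ¬a) U q]) = {m3, m4, m7}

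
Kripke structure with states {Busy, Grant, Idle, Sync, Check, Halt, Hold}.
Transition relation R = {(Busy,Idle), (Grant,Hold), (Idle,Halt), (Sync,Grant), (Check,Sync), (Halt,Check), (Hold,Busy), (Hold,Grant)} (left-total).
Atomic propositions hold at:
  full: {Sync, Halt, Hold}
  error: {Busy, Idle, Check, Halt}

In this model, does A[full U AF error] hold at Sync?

AF error: least fixpoint, start Z0 = {Busy, Idle, Check, Halt}, add states with every successor in Z. Already a fixed point.
Sat(AF error) = {Busy, Idle, Check, Halt}
A[full U AF error]: least fixpoint, start Z0 = Sat(AF error) = {Busy, Idle, Check, Halt}, add states in Sat(full) with every successor in Z. Already a fixed point.
Sat(A[full U AF error]) = {Busy, Idle, Check, Halt}
Sync ∉ Sat(A[full U AF error]) = {Busy, Idle, Check, Halt}, so the formula does not hold at Sync.

No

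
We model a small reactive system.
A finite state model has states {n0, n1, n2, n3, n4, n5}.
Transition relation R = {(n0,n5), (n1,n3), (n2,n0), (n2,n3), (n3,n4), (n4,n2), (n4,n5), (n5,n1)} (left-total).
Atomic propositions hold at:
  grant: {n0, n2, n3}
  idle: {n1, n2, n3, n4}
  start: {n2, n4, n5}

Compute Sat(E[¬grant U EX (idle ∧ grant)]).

{n1, n2, n4, n5}

Sat(¬grant) = {n1, n4, n5}
Sat(idle ∧ grant) = {n2, n3}
Sat(EX (idle ∧ grant)) = {s : some successor in {n2, n3}} = {n1, n2, n4}
E[¬grant U EX (idle ∧ grant)]: least fixpoint, start Z0 = Sat(EX (idle ∧ grant)) = {n1, n2, n4}, add states in Sat(¬grant) with some successor in Z. Z1 = {n1, n2, n4, n5}; fixed.
Sat(E[¬grant U EX (idle ∧ grant)]) = {n1, n2, n4, n5}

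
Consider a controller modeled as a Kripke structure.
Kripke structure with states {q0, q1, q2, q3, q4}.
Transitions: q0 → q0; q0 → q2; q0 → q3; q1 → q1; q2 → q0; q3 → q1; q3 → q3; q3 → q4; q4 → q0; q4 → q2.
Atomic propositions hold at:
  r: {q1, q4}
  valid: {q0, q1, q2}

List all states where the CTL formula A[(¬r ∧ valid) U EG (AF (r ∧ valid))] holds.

{q1}

Sat(¬r) = {q0, q2, q3}
Sat(¬r ∧ valid) = {q0, q2}
Sat(r ∧ valid) = {q1}
AF (r ∧ valid): least fixpoint, start Z0 = {q1}, add states with every successor in Z. Already a fixed point.
Sat(AF (r ∧ valid)) = {q1}
EG (AF (r ∧ valid)): greatest fixpoint, start Z0 = {q1}, keep only states in Sat with some successor in Z. Already a fixed point.
Sat(EG (AF (r ∧ valid))) = {q1}
A[(¬r ∧ valid) U EG (AF (r ∧ valid))]: least fixpoint, start Z0 = Sat(EG (AF (r ∧ valid))) = {q1}, add states in Sat(¬r ∧ valid) with every successor in Z. Already a fixed point.
Sat(A[(¬r ∧ valid) U EG (AF (r ∧ valid))]) = {q1}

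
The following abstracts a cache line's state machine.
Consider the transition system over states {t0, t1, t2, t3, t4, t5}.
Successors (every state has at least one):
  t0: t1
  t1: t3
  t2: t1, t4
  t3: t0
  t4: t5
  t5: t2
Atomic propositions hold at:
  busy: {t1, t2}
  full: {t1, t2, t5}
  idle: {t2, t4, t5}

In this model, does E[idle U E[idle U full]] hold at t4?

Yes

E[idle U full]: least fixpoint, start Z0 = Sat(full) = {t1, t2, t5}, add states in Sat(idle) with some successor in Z. Z1 = {t1, t2, t4, t5}; fixed.
Sat(E[idle U full]) = {t1, t2, t4, t5}
E[idle U E[idle U full]]: least fixpoint, start Z0 = Sat(E[idle U full]) = {t1, t2, t4, t5}, add states in Sat(idle) with some successor in Z. Already a fixed point.
Sat(E[idle U E[idle U full]]) = {t1, t2, t4, t5}
t4 ∈ Sat(E[idle U E[idle U full]]) = {t1, t2, t4, t5}, so the formula holds at t4.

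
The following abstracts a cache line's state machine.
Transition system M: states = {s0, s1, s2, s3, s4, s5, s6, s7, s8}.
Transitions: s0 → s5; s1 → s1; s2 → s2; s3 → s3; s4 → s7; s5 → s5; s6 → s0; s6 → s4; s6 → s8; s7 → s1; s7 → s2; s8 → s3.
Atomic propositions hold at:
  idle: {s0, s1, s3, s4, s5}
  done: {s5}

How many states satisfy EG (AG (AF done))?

AF done: least fixpoint, start Z0 = {s5}, add states with every successor in Z. Z1 = {s0, s5}; fixed.
Sat(AF done) = {s0, s5}
AG (AF done): greatest fixpoint, start Z0 = {s0, s5}, keep only states in Sat with every successor in Z. Already a fixed point.
Sat(AG (AF done)) = {s0, s5}
EG (AG (AF done)): greatest fixpoint, start Z0 = {s0, s5}, keep only states in Sat with some successor in Z. Already a fixed point.
Sat(EG (AG (AF done))) = {s0, s5}
|Sat(EG (AG (AF done)))| = |{s0, s5}| = 2.

2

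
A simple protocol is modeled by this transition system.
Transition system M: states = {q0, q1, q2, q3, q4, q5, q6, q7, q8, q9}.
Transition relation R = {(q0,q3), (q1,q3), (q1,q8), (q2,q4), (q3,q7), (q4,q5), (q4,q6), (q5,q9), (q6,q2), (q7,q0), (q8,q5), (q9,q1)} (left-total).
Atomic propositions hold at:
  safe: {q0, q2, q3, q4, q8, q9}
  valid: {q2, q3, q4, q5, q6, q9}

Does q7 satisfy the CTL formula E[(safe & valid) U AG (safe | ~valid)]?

Yes

Sat(safe & valid) = {q2, q3, q4, q9}
Sat(~valid) = {q0, q1, q7, q8}
Sat(safe | ~valid) = {q0, q1, q2, q3, q4, q7, q8, q9}
AG (safe | ~valid): greatest fixpoint, start Z0 = {q0, q1, q2, q3, q4, q7, q8, q9}, keep only states in Sat with every successor in Z. Z1 = {q0, q1, q2, q3, q7, q9}; Z2 = {q0, q3, q7, q9}; Z3 = {q0, q3, q7}; fixed.
Sat(AG (safe | ~valid)) = {q0, q3, q7}
E[(safe & valid) U AG (safe | ~valid)]: least fixpoint, start Z0 = Sat(AG (safe | ~valid)) = {q0, q3, q7}, add states in Sat(safe & valid) with some successor in Z. Already a fixed point.
Sat(E[(safe & valid) U AG (safe | ~valid)]) = {q0, q3, q7}
q7 ∈ Sat(E[(safe & valid) U AG (safe | ~valid)]) = {q0, q3, q7}, so the formula holds at q7.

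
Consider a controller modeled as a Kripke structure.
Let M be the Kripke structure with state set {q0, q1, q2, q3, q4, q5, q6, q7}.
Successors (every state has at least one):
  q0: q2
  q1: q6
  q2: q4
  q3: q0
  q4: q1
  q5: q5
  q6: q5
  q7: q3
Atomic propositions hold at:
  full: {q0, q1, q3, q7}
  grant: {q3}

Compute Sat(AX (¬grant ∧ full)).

{q3, q4}

Sat(¬grant) = {q0, q1, q2, q4, q5, q6, q7}
Sat(¬grant ∧ full) = {q0, q1, q7}
Sat(AX (¬grant ∧ full)) = {s : every successor in {q0, q1, q7}} = {q3, q4}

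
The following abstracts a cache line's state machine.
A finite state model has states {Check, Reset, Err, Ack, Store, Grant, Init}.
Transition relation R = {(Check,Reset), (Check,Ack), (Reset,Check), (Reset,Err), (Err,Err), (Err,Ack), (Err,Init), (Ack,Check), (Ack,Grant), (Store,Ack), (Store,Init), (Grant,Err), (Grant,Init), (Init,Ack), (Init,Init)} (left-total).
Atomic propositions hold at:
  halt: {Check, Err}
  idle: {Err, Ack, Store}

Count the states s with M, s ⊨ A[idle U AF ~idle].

Sat(~idle) = {Check, Reset, Grant, Init}
AF ~idle: least fixpoint, start Z0 = {Check, Reset, Grant, Init}, add states with every successor in Z. Z1 = {Check, Reset, Ack, Grant, Init}; Z2 = {Check, Reset, Ack, Store, Grant, Init}; fixed.
Sat(AF ~idle) = {Check, Reset, Ack, Store, Grant, Init}
A[idle U AF ~idle]: least fixpoint, start Z0 = Sat(AF ~idle) = {Check, Reset, Ack, Store, Grant, Init}, add states in Sat(idle) with every successor in Z. Already a fixed point.
Sat(A[idle U AF ~idle]) = {Check, Reset, Ack, Store, Grant, Init}
|Sat(A[idle U AF ~idle])| = |{Check, Reset, Ack, Store, Grant, Init}| = 6.

6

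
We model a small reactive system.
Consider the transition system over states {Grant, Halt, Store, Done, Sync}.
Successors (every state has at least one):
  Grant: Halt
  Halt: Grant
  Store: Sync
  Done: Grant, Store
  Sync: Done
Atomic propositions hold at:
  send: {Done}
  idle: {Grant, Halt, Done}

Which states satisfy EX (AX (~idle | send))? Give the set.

Sat(~idle) = {Store, Sync}
Sat(~idle | send) = {Store, Done, Sync}
Sat(AX (~idle | send)) = {s : every successor in {Store, Done, Sync}} = {Store, Sync}
Sat(EX (AX (~idle | send))) = {s : some successor in {Store, Sync}} = {Store, Done}

{Store, Done}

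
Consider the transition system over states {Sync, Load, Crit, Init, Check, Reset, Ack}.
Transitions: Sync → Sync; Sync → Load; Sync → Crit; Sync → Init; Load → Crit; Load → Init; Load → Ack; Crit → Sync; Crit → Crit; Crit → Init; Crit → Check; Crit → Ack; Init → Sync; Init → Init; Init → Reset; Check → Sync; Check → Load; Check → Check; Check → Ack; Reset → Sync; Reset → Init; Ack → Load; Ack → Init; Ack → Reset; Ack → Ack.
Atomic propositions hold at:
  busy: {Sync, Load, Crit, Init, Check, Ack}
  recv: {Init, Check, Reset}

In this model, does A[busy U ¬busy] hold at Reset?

Yes

Sat(¬busy) = {Reset}
A[busy U ¬busy]: least fixpoint, start Z0 = Sat(¬busy) = {Reset}, add states in Sat(busy) with every successor in Z. Already a fixed point.
Sat(A[busy U ¬busy]) = {Reset}
Reset ∈ Sat(A[busy U ¬busy]) = {Reset}, so the formula holds at Reset.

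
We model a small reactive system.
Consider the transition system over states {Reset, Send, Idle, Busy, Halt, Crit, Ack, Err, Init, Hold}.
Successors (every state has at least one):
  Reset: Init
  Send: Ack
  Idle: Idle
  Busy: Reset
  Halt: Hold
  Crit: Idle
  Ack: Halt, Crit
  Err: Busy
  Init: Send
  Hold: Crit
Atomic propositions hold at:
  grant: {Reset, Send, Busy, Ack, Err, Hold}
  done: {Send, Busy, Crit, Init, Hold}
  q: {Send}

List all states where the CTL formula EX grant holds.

Sat(EX grant) = {s : some successor in {Reset, Send, Busy, Ack, Err, Hold}} = {Send, Busy, Halt, Err, Init}

{Send, Busy, Halt, Err, Init}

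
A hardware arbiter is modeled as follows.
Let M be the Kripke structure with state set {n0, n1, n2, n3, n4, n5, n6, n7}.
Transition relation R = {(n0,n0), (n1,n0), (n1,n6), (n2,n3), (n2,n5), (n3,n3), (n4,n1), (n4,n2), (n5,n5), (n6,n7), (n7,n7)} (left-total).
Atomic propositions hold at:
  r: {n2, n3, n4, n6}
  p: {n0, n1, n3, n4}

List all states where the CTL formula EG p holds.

EG p: greatest fixpoint, start Z0 = {n0, n1, n3, n4}, keep only states in Sat with some successor in Z. Already a fixed point.
Sat(EG p) = {n0, n1, n3, n4}

{n0, n1, n3, n4}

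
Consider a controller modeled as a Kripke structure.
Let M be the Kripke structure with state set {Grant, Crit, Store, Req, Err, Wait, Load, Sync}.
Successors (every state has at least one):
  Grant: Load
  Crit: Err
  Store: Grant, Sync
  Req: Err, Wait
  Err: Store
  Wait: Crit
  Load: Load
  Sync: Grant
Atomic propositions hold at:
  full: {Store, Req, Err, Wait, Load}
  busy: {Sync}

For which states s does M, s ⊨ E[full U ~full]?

Sat(~full) = {Grant, Crit, Sync}
E[full U ~full]: least fixpoint, start Z0 = Sat(~full) = {Grant, Crit, Sync}, add states in Sat(full) with some successor in Z. Z1 = {Grant, Crit, Store, Wait, Sync}; Z2 = {Grant, Crit, Store, Req, Err, Wait, Sync}; fixed.
Sat(E[full U ~full]) = {Grant, Crit, Store, Req, Err, Wait, Sync}

{Grant, Crit, Store, Req, Err, Wait, Sync}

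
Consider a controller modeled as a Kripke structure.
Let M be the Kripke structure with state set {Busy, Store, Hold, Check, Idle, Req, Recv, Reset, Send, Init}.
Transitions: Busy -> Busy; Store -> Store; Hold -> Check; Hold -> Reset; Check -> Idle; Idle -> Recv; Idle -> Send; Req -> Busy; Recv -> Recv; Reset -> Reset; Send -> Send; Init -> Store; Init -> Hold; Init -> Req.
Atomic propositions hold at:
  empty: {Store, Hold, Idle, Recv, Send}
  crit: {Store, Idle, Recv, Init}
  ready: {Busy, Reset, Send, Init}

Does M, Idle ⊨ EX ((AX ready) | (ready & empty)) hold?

Sat(AX ready) = {s : every successor in {Busy, Reset, Send, Init}} = {Busy, Req, Reset, Send}
Sat(ready & empty) = {Send}
Sat((AX ready) | (ready & empty)) = {Busy, Req, Reset, Send}
Sat(EX ((AX ready) | (ready & empty))) = {s : some successor in {Busy, Req, Reset, Send}} = {Busy, Hold, Idle, Req, Reset, Send, Init}
Idle ∈ Sat(EX ((AX ready) | (ready & empty))) = {Busy, Hold, Idle, Req, Reset, Send, Init}, so the formula holds at Idle.

Yes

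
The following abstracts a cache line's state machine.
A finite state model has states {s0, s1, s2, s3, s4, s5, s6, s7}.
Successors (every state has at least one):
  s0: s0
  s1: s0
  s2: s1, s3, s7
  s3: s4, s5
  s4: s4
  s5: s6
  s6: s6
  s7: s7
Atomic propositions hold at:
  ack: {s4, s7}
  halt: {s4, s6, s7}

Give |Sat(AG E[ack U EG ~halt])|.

Sat(~halt) = {s0, s1, s2, s3, s5}
EG ~halt: greatest fixpoint, start Z0 = {s0, s1, s2, s3, s5}, keep only states in Sat with some successor in Z. Z1 = {s0, s1, s2, s3}; Z2 = {s0, s1, s2}; fixed.
Sat(EG ~halt) = {s0, s1, s2}
E[ack U EG ~halt]: least fixpoint, start Z0 = Sat(EG ~halt) = {s0, s1, s2}, add states in Sat(ack) with some successor in Z. Already a fixed point.
Sat(E[ack U EG ~halt]) = {s0, s1, s2}
AG E[ack U EG ~halt]: greatest fixpoint, start Z0 = {s0, s1, s2}, keep only states in Sat with every successor in Z. Z1 = {s0, s1}; fixed.
Sat(AG E[ack U EG ~halt]) = {s0, s1}
|Sat(AG E[ack U EG ~halt])| = |{s0, s1}| = 2.

2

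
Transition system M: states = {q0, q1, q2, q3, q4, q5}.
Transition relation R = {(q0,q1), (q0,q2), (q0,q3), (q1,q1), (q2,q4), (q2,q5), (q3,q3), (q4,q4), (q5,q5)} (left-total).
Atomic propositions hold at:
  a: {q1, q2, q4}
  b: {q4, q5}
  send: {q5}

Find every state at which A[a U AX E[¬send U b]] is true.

Sat(¬send) = {q0, q1, q2, q3, q4}
E[¬send U b]: least fixpoint, start Z0 = Sat(b) = {q4, q5}, add states in Sat(¬send) with some successor in Z. Z1 = {q2, q4, q5}; Z2 = {q0, q2, q4, q5}; fixed.
Sat(E[¬send U b]) = {q0, q2, q4, q5}
Sat(AX E[¬send U b]) = {s : every successor in {q0, q2, q4, q5}} = {q2, q4, q5}
A[a U AX E[¬send U b]]: least fixpoint, start Z0 = Sat(AX E[¬send U b]) = {q2, q4, q5}, add states in Sat(a) with every successor in Z. Already a fixed point.
Sat(A[a U AX E[¬send U b]]) = {q2, q4, q5}

{q2, q4, q5}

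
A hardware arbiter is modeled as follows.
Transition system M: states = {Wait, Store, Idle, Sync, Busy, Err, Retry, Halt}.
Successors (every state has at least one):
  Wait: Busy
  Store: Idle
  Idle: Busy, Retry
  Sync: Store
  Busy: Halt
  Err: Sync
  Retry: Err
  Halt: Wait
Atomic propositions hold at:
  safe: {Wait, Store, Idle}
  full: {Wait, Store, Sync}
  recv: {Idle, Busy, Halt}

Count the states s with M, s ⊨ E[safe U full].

E[safe U full]: least fixpoint, start Z0 = Sat(full) = {Wait, Store, Sync}, add states in Sat(safe) with some successor in Z. Already a fixed point.
Sat(E[safe U full]) = {Wait, Store, Sync}
|Sat(E[safe U full])| = |{Wait, Store, Sync}| = 3.

3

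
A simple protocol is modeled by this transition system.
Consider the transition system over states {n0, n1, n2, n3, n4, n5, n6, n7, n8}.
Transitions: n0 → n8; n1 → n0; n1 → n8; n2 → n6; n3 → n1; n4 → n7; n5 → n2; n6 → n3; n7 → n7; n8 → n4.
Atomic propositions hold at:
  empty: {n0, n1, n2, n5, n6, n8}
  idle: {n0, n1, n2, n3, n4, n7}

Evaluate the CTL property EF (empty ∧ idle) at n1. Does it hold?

Yes

Sat(empty ∧ idle) = {n0, n1, n2}
EF (empty ∧ idle): least fixpoint, start Z0 = {n0, n1, n2}, add states with some successor in Z. Z1 = {n0, n1, n2, n3, n5}; Z2 = {n0, n1, n2, n3, n5, n6}; fixed.
Sat(EF (empty ∧ idle)) = {n0, n1, n2, n3, n5, n6}
n1 ∈ Sat(EF (empty ∧ idle)) = {n0, n1, n2, n3, n5, n6}, so the formula holds at n1.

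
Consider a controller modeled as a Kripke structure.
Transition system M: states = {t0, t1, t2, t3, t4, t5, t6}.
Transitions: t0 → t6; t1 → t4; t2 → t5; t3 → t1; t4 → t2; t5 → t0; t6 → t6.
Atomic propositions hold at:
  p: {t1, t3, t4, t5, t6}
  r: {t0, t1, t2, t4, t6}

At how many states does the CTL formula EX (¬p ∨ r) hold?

6

Sat(¬p) = {t0, t2}
Sat(¬p ∨ r) = {t0, t1, t2, t4, t6}
Sat(EX (¬p ∨ r)) = {s : some successor in {t0, t1, t2, t4, t6}} = {t0, t1, t3, t4, t5, t6}
|Sat(EX (¬p ∨ r))| = |{t0, t1, t3, t4, t5, t6}| = 6.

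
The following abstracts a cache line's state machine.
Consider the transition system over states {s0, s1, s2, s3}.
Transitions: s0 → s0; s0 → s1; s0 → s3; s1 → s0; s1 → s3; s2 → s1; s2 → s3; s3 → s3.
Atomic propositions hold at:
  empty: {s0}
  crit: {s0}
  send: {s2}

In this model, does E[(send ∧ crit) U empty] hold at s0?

Sat(send ∧ crit) = ∅
E[(send ∧ crit) U empty]: least fixpoint, start Z0 = Sat(empty) = {s0}, add states in Sat(send ∧ crit) with some successor in Z. Already a fixed point.
Sat(E[(send ∧ crit) U empty]) = {s0}
s0 ∈ Sat(E[(send ∧ crit) U empty]) = {s0}, so the formula holds at s0.

Yes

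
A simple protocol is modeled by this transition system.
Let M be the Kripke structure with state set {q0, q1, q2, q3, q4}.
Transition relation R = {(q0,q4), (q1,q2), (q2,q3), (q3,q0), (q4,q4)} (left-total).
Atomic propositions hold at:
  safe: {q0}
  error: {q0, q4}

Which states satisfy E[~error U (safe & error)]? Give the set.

Sat(~error) = {q1, q2, q3}
Sat(safe & error) = {q0}
E[~error U (safe & error)]: least fixpoint, start Z0 = Sat((safe & error)) = {q0}, add states in Sat(~error) with some successor in Z. Z1 = {q0, q3}; Z2 = {q0, q2, q3}; Z3 = {q0, q1, q2, q3}; fixed.
Sat(E[~error U (safe & error)]) = {q0, q1, q2, q3}

{q0, q1, q2, q3}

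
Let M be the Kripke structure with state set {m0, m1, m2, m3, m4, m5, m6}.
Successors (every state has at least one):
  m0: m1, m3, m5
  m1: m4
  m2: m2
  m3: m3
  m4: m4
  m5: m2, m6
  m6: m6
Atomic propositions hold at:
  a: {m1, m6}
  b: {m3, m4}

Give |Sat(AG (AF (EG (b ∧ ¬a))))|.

3

Sat(¬a) = {m0, m2, m3, m4, m5}
Sat(b ∧ ¬a) = {m3, m4}
EG (b ∧ ¬a): greatest fixpoint, start Z0 = {m3, m4}, keep only states in Sat with some successor in Z. Already a fixed point.
Sat(EG (b ∧ ¬a)) = {m3, m4}
AF (EG (b ∧ ¬a)): least fixpoint, start Z0 = {m3, m4}, add states with every successor in Z. Z1 = {m1, m3, m4}; fixed.
Sat(AF (EG (b ∧ ¬a))) = {m1, m3, m4}
AG (AF (EG (b ∧ ¬a))): greatest fixpoint, start Z0 = {m1, m3, m4}, keep only states in Sat with every successor in Z. Already a fixed point.
Sat(AG (AF (EG (b ∧ ¬a)))) = {m1, m3, m4}
|Sat(AG (AF (EG (b ∧ ¬a))))| = |{m1, m3, m4}| = 3.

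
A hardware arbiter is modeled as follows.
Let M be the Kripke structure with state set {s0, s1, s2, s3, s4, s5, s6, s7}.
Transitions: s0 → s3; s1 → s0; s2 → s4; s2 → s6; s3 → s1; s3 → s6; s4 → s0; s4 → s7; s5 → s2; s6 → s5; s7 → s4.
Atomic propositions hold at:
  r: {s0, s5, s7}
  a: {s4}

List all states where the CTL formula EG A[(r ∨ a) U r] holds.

{s4, s7}

Sat(r ∨ a) = {s0, s4, s5, s7}
A[(r ∨ a) U r]: least fixpoint, start Z0 = Sat(r) = {s0, s5, s7}, add states in Sat(r ∨ a) with every successor in Z. Z1 = {s0, s4, s5, s7}; fixed.
Sat(A[(r ∨ a) U r]) = {s0, s4, s5, s7}
EG A[(r ∨ a) U r]: greatest fixpoint, start Z0 = {s0, s4, s5, s7}, keep only states in Sat with some successor in Z. Z1 = {s4, s7}; fixed.
Sat(EG A[(r ∨ a) U r]) = {s4, s7}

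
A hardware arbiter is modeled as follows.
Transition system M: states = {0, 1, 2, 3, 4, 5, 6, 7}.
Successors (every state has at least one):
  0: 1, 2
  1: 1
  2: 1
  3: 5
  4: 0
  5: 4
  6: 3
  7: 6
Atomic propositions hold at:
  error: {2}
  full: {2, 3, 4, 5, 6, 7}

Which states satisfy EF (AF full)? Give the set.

AF full: least fixpoint, start Z0 = {2, 3, 4, 5, 6, 7}, add states with every successor in Z. Already a fixed point.
Sat(AF full) = {2, 3, 4, 5, 6, 7}
EF (AF full): least fixpoint, start Z0 = {2, 3, 4, 5, 6, 7}, add states with some successor in Z. Z1 = {0, 2, 3, 4, 5, 6, 7}; fixed.
Sat(EF (AF full)) = {0, 2, 3, 4, 5, 6, 7}

{0, 2, 3, 4, 5, 6, 7}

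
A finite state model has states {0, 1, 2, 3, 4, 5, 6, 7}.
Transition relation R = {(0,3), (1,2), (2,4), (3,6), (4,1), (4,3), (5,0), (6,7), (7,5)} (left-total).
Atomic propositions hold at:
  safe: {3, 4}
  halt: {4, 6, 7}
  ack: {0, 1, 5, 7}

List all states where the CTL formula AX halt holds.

{2, 3, 6}

Sat(AX halt) = {s : every successor in {4, 6, 7}} = {2, 3, 6}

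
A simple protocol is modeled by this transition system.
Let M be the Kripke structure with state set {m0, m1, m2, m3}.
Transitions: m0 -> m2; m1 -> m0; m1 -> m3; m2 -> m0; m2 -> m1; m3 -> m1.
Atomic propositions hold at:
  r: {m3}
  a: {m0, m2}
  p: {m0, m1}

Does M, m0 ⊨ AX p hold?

Sat(AX p) = {s : every successor in {m0, m1}} = {m2, m3}
m0 ∉ Sat(AX p) = {m2, m3}, so the formula does not hold at m0.

No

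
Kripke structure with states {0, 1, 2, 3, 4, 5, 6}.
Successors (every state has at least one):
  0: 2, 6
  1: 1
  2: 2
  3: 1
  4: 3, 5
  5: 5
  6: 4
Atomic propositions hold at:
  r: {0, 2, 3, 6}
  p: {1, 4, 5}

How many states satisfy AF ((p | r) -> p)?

Sat(p | r) = {0, 1, 2, 3, 4, 5, 6}
Sat((p | r) -> p) = {1, 4, 5}
AF ((p | r) -> p): least fixpoint, start Z0 = {1, 4, 5}, add states with every successor in Z. Z1 = {1, 3, 4, 5, 6}; fixed.
Sat(AF ((p | r) -> p)) = {1, 3, 4, 5, 6}
|Sat(AF ((p | r) -> p))| = |{1, 3, 4, 5, 6}| = 5.

5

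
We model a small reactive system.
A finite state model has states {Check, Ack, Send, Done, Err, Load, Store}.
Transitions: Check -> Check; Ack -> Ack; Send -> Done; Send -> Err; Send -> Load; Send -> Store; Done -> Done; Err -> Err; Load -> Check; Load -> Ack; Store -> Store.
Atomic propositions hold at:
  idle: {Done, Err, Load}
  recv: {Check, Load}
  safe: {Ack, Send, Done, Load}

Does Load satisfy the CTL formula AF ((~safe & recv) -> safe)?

Yes

Sat(~safe) = {Check, Err, Store}
Sat(~safe & recv) = {Check}
Sat((~safe & recv) -> safe) = {Ack, Send, Done, Err, Load, Store}
AF ((~safe & recv) -> safe): least fixpoint, start Z0 = {Ack, Send, Done, Err, Load, Store}, add states with every successor in Z. Already a fixed point.
Sat(AF ((~safe & recv) -> safe)) = {Ack, Send, Done, Err, Load, Store}
Load ∈ Sat(AF ((~safe & recv) -> safe)) = {Ack, Send, Done, Err, Load, Store}, so the formula holds at Load.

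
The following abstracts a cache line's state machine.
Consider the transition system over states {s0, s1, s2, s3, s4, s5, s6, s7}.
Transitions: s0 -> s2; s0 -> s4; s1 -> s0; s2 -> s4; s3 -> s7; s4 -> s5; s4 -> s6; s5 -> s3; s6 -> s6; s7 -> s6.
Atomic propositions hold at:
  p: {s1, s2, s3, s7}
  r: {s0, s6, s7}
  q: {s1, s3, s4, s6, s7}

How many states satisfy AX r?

4

Sat(AX r) = {s : every successor in {s0, s6, s7}} = {s1, s3, s6, s7}
|Sat(AX r)| = |{s1, s3, s6, s7}| = 4.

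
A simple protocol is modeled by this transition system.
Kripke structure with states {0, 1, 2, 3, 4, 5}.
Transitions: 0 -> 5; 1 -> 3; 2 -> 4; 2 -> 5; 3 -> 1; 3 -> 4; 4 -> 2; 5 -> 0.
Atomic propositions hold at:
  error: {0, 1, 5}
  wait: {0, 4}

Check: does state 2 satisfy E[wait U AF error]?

No

AF error: least fixpoint, start Z0 = {0, 1, 5}, add states with every successor in Z. Already a fixed point.
Sat(AF error) = {0, 1, 5}
E[wait U AF error]: least fixpoint, start Z0 = Sat(AF error) = {0, 1, 5}, add states in Sat(wait) with some successor in Z. Already a fixed point.
Sat(E[wait U AF error]) = {0, 1, 5}
2 ∉ Sat(E[wait U AF error]) = {0, 1, 5}, so the formula does not hold at 2.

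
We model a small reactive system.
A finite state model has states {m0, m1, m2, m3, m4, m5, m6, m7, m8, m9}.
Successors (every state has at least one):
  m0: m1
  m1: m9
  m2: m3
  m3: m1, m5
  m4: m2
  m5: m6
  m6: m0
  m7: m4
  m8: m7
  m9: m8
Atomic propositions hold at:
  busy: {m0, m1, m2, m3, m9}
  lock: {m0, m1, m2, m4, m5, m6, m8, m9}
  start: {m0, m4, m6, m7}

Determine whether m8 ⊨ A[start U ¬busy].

Yes

Sat(¬busy) = {m4, m5, m6, m7, m8}
A[start U ¬busy]: least fixpoint, start Z0 = Sat(¬busy) = {m4, m5, m6, m7, m8}, add states in Sat(start) with every successor in Z. Already a fixed point.
Sat(A[start U ¬busy]) = {m4, m5, m6, m7, m8}
m8 ∈ Sat(A[start U ¬busy]) = {m4, m5, m6, m7, m8}, so the formula holds at m8.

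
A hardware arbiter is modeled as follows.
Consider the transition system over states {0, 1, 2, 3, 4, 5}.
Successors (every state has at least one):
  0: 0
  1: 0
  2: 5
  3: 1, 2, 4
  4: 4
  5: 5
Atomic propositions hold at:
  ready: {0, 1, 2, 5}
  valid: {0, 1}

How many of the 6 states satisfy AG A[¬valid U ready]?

Sat(¬valid) = {2, 3, 4, 5}
A[¬valid U ready]: least fixpoint, start Z0 = Sat(ready) = {0, 1, 2, 5}, add states in Sat(¬valid) with every successor in Z. Already a fixed point.
Sat(A[¬valid U ready]) = {0, 1, 2, 5}
AG A[¬valid U ready]: greatest fixpoint, start Z0 = {0, 1, 2, 5}, keep only states in Sat with every successor in Z. Already a fixed point.
Sat(AG A[¬valid U ready]) = {0, 1, 2, 5}
|Sat(AG A[¬valid U ready])| = |{0, 1, 2, 5}| = 4.

4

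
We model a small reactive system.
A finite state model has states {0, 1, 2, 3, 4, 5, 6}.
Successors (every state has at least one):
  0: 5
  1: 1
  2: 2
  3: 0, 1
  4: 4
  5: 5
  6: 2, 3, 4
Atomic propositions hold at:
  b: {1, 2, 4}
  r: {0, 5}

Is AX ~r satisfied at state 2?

Yes

Sat(~r) = {1, 2, 3, 4, 6}
Sat(AX ~r) = {s : every successor in {1, 2, 3, 4, 6}} = {1, 2, 4, 6}
2 ∈ Sat(AX ~r) = {1, 2, 4, 6}, so the formula holds at 2.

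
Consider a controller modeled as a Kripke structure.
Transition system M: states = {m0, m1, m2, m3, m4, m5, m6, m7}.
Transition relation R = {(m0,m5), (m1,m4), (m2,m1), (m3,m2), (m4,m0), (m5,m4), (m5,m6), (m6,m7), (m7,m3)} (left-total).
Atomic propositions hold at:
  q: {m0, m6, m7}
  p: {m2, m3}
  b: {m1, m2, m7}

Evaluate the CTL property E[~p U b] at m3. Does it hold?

Sat(~p) = {m0, m1, m4, m5, m6, m7}
E[~p U b]: least fixpoint, start Z0 = Sat(b) = {m1, m2, m7}, add states in Sat(~p) with some successor in Z. Z1 = {m1, m2, m6, m7}; Z2 = {m1, m2, m5, m6, m7}; Z3 = {m0, m1, m2, m5, m6, m7}; Z4 = {m0, m1, m2, m4, m5, m6, m7}; fixed.
Sat(E[~p U b]) = {m0, m1, m2, m4, m5, m6, m7}
m3 ∉ Sat(E[~p U b]) = {m0, m1, m2, m4, m5, m6, m7}, so the formula does not hold at m3.

No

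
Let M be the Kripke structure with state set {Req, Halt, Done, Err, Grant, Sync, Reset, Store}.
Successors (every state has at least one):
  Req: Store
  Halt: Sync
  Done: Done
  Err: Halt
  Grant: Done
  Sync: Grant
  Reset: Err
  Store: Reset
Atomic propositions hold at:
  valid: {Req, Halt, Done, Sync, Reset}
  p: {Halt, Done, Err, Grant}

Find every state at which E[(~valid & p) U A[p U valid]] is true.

Sat(~valid) = {Err, Grant, Store}
Sat(~valid & p) = {Err, Grant}
A[p U valid]: least fixpoint, start Z0 = Sat(valid) = {Req, Halt, Done, Sync, Reset}, add states in Sat(p) with every successor in Z. Z1 = {Req, Halt, Done, Err, Grant, Sync, Reset}; fixed.
Sat(A[p U valid]) = {Req, Halt, Done, Err, Grant, Sync, Reset}
E[(~valid & p) U A[p U valid]]: least fixpoint, start Z0 = Sat(A[p U valid]) = {Req, Halt, Done, Err, Grant, Sync, Reset}, add states in Sat(~valid & p) with some successor in Z. Already a fixed point.
Sat(E[(~valid & p) U A[p U valid]]) = {Req, Halt, Done, Err, Grant, Sync, Reset}

{Req, Halt, Done, Err, Grant, Sync, Reset}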